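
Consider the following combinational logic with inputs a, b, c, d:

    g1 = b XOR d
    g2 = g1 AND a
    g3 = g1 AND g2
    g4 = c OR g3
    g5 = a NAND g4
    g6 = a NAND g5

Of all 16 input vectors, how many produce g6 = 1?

14

g6 = a NAND g5 must be 1, so at least one of a, g5 is 0.
Enumerating the 16 input combinations, 14 give g6 = 1 and 2 give g6 = 0.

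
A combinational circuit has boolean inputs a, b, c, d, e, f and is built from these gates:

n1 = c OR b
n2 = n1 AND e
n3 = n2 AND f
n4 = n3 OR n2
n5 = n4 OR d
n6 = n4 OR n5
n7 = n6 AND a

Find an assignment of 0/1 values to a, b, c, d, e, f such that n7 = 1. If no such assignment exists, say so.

Check with a=1, b=1, c=1, d=1, e=0, f=0:
n1 = c OR b = 1 OR 1 = 1
n2 = n1 AND e = 1 AND 0 = 0
n3 = n2 AND f = 0 AND 0 = 0
n4 = n3 OR n2 = 0 OR 0 = 0
n5 = n4 OR d = 0 OR 1 = 1
n6 = n4 OR n5 = 0 OR 1 = 1
n7 = n6 AND a = 1 AND 1 = 1
So n7 = 1 as required.

a=1, b=1, c=1, d=1, e=0, f=0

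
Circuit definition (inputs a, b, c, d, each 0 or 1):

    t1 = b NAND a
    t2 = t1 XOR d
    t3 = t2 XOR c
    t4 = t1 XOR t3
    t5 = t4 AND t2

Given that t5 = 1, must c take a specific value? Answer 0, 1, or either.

either

Both values of c occur among assignments with t5 = 1:
  c=0: a=1, b=1, c=0, d=1
  c=1: a=0, b=0, c=1, d=0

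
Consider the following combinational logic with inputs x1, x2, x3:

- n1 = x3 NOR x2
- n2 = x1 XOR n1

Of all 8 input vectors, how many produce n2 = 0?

4

n2 = x1 XOR n1 must be 0, so x1 and n1 are equal.
Enumerating the 8 input combinations, 4 give n2 = 0 and 4 give n2 = 1.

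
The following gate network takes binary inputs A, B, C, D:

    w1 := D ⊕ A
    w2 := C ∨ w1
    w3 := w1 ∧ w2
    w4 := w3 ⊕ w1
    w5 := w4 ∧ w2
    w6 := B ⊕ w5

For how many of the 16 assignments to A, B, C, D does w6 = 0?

8

w6 = B ⊕ w5 must be 0, so B and w5 are equal.
Enumerating the 16 input combinations, 8 give w6 = 0 and 8 give w6 = 1.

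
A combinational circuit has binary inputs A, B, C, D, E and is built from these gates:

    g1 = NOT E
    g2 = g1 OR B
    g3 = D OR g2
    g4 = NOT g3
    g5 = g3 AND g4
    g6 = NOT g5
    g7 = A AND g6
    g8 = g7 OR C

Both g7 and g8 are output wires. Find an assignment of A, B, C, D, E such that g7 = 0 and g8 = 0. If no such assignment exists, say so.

A=0 B=0 C=0 D=1 E=1

Check with A=0 B=0 C=0 D=1 E=1:
g1 = NOT E = NOT 1 = 0
g2 = g1 OR B = 0 OR 0 = 0
g3 = D OR g2 = 1 OR 0 = 1
g4 = NOT g3 = NOT 1 = 0
g5 = g3 AND g4 = 1 AND 0 = 0
g6 = NOT g5 = NOT 0 = 1
g7 = A AND g6 = 0 AND 1 = 0
g8 = g7 OR C = 0 OR 0 = 0
So g7 = 0 and g8 = 0.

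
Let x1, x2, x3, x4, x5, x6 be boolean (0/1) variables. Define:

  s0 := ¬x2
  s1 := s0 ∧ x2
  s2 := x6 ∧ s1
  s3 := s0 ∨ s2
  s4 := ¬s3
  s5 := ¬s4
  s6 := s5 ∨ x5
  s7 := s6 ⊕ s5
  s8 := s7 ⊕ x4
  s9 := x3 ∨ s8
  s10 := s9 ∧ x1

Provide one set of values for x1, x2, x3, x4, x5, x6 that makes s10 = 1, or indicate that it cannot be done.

s10 = s9 ∧ x1 must be 1, so both s9 = 1 and x1 = 1.
s9 = x3 ∨ s8 must be 1, so at least one of x3, s8 is 1.
Check with x1=1, x2=1, x3=1, x4=1, x5=1, x6=0:
s0 = ¬x2 = ¬1 = 0
s1 = s0 ∧ x2 = 0 ∧ 1 = 0
s2 = x6 ∧ s1 = 0 ∧ 0 = 0
s3 = s0 ∨ s2 = 0 ∨ 0 = 0
s4 = ¬s3 = ¬0 = 1
s5 = ¬s4 = ¬1 = 0
s6 = s5 ∨ x5 = 0 ∨ 1 = 1
s7 = s6 ⊕ s5 = 1 ⊕ 0 = 1
s8 = s7 ⊕ x4 = 1 ⊕ 1 = 0
s9 = x3 ∨ s8 = 1 ∨ 0 = 1
s10 = s9 ∧ x1 = 1 ∧ 1 = 1
So s10 = 1 as required.

x1=1, x2=1, x3=1, x4=1, x5=1, x6=0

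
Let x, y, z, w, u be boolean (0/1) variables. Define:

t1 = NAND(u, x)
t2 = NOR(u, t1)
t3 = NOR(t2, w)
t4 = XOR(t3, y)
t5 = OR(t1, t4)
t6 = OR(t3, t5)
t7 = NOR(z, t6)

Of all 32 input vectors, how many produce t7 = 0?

t7 = NOR(z, t6) must be 0, so at least one of z, t6 is 1.
Enumerating the 32 input combinations, 31 give t7 = 0 and 1 give t7 = 1.

31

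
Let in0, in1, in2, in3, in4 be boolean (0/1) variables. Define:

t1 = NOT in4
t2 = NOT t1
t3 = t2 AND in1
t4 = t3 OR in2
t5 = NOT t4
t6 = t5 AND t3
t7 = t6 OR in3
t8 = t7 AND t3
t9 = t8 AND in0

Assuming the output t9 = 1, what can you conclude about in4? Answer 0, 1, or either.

t9 = t8 AND in0 must be 1, so both t8 = 1 and in0 = 1.
Every assignment with t9 = 1 has in4 = 1; there are 2 such assignment(s).
  in0=1, in1=1, in2=0, in3=1, in4=1
  in0=1, in1=1, in2=1, in3=1, in4=1

1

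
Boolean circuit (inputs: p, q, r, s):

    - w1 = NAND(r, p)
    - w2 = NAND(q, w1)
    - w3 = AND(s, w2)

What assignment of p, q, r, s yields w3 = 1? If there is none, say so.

Check with p=1, q=0, r=1, s=1:
w1 = NAND(r, p) = NAND(1, 1) = 0
w2 = NAND(q, w1) = NAND(0, 0) = 1
w3 = AND(s, w2) = AND(1, 1) = 1
So w3 = 1 as required.

p=1, q=0, r=1, s=1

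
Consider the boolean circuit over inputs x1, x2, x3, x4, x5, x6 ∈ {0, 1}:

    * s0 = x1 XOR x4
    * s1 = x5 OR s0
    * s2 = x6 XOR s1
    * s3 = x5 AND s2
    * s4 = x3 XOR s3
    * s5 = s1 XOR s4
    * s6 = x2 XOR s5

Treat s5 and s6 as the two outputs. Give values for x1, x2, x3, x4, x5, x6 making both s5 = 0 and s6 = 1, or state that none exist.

Check with x1=1, x2=1, x3=0, x4=1, x5=1, x6=0:
s0 = x1 XOR x4 = 1 XOR 1 = 0
s1 = x5 OR s0 = 1 OR 0 = 1
s2 = x6 XOR s1 = 0 XOR 1 = 1
s3 = x5 AND s2 = 1 AND 1 = 1
s4 = x3 XOR s3 = 0 XOR 1 = 1
s5 = s1 XOR s4 = 1 XOR 1 = 0
s6 = x2 XOR s5 = 1 XOR 0 = 1
So s5 = 0 and s6 = 1.

x1=1, x2=1, x3=0, x4=1, x5=1, x6=0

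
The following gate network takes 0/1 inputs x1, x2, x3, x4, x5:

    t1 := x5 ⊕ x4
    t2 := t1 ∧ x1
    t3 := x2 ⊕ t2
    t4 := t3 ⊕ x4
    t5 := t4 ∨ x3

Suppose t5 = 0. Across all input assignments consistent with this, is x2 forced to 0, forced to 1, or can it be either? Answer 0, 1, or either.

Both values of x2 occur among assignments with t5 = 0:
  x2=0: x1=0, x2=0, x3=0, x4=0, x5=0
  x2=1: x1=0, x2=1, x3=0, x4=1, x5=0

either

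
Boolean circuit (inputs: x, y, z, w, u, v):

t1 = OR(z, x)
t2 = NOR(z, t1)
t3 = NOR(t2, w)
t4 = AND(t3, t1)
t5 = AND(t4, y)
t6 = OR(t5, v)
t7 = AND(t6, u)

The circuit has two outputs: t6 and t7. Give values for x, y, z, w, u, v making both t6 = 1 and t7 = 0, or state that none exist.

Check with x=0 y=0 z=1 w=0 u=0 v=1:
t1 = OR(z, x) = OR(1, 0) = 1
t2 = NOR(z, t1) = NOR(1, 1) = 0
t3 = NOR(t2, w) = NOR(0, 0) = 1
t4 = AND(t3, t1) = AND(1, 1) = 1
t5 = AND(t4, y) = AND(1, 0) = 0
t6 = OR(t5, v) = OR(0, 1) = 1
t7 = AND(t6, u) = AND(1, 0) = 0
So t6 = 1 and t7 = 0.

x=0 y=0 z=1 w=0 u=0 v=1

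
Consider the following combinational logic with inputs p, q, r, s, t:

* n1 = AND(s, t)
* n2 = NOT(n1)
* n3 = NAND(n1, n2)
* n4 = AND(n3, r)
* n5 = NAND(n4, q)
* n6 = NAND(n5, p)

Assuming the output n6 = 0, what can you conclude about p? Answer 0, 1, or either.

n6 = NAND(n5, p) must be 0, so both n5 = 1 and p = 1.
n5 = NAND(n4, q) must be 1, so at least one of n4, q is 0.
Every assignment with n6 = 0 has p = 1; there are 12 such assignment(s).

1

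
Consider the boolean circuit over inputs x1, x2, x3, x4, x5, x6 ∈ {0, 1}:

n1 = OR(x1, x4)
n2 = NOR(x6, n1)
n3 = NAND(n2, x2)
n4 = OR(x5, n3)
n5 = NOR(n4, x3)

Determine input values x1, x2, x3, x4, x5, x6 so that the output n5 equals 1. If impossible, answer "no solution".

x1=0, x2=1, x3=0, x4=0, x5=0, x6=0

n5 = NOR(n4, x3) must be 1, so both n4 = 0 and x3 = 0.
n4 = OR(x5, n3) must be 0, so both x5 = 0 and n3 = 0.
n3 = NAND(n2, x2) must be 0, so both n2 = 1 and x2 = 1.
Check with x1=0, x2=1, x3=0, x4=0, x5=0, x6=0:
n1 = OR(x1, x4) = OR(0, 0) = 0
n2 = NOR(x6, n1) = NOR(0, 0) = 1
n3 = NAND(n2, x2) = NAND(1, 1) = 0
n4 = OR(x5, n3) = OR(0, 0) = 0
n5 = NOR(n4, x3) = NOR(0, 0) = 1
So n5 = 1 as required.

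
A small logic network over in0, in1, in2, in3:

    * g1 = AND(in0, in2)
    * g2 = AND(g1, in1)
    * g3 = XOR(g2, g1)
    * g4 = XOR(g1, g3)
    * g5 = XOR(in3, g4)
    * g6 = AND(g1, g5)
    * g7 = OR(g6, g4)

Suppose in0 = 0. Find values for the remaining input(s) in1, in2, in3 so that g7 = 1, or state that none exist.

no solution exists

With in0 = 0 fixed, none of the 8 settings of in1, in2, in3 give g7 = 1.
For example, with in1=1, in2=0, in3=1:
g1 = AND(in0, in2) = AND(0, 0) = 0
g2 = AND(g1, in1) = AND(0, 1) = 0
g3 = XOR(g2, g1) = XOR(0, 0) = 0
g4 = XOR(g1, g3) = XOR(0, 0) = 0
g5 = XOR(in3, g4) = XOR(1, 0) = 1
g6 = AND(g1, g5) = AND(0, 1) = 0
g7 = OR(g6, g4) = OR(0, 0) = 0
giving g7 = 0 ≠ 1.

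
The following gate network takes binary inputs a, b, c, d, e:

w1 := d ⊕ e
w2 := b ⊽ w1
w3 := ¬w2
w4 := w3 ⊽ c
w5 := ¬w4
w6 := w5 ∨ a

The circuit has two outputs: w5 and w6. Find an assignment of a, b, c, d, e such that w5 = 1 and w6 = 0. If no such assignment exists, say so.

no solution exists

Across all 32 input combinations, none give both w5 = 1 and w6 = 0.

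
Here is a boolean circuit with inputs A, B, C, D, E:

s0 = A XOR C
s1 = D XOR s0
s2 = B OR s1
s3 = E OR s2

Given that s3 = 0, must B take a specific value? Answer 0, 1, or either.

0

s3 = E OR s2 must be 0, so both E = 0 and s2 = 0.
s2 = B OR s1 must be 0, so both B = 0 and s1 = 0.
s1 = D XOR s0 must be 0, so D and s0 are equal.
Every assignment with s3 = 0 has B = 0; there are 4 such assignment(s).
  A=0, B=0, C=0, D=0, E=0
  A=0, B=0, C=1, D=1, E=0
  A=1, B=0, C=0, D=1, E=0
  A=1, B=0, C=1, D=0, E=0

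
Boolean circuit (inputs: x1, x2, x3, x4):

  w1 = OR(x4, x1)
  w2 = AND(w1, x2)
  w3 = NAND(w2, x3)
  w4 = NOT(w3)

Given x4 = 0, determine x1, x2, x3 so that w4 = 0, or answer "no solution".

w4 = NOT(w3) must be 0, so w3 = 1.
Check with x4 = 0 and x1=0, x2=0, x3=1:
w1 = OR(x4, x1) = OR(0, 0) = 0
w2 = AND(w1, x2) = AND(0, 0) = 0
w3 = NAND(w2, x3) = NAND(0, 1) = 1
w4 = NOT(w3) = NOT 1 = 0
So w4 = 0.

x1=0, x2=0, x3=1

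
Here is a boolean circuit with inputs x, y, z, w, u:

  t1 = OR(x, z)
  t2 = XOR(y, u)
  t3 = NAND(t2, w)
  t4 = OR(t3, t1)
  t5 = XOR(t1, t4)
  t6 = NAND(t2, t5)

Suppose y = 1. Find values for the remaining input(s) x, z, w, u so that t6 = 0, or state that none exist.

t6 = NAND(t2, t5) must be 0, so both t2 = 1 and t5 = 1.
Check with y = 1 and x=0, z=0, w=0, u=0:
t1 = OR(x, z) = OR(0, 0) = 0
t2 = XOR(y, u) = XOR(1, 0) = 1
t3 = NAND(t2, w) = NAND(1, 0) = 1
t4 = OR(t3, t1) = OR(1, 0) = 1
t5 = XOR(t1, t4) = XOR(0, 1) = 1
t6 = NAND(t2, t5) = NAND(1, 1) = 0
So t6 = 0.

x=0, z=0, w=0, u=0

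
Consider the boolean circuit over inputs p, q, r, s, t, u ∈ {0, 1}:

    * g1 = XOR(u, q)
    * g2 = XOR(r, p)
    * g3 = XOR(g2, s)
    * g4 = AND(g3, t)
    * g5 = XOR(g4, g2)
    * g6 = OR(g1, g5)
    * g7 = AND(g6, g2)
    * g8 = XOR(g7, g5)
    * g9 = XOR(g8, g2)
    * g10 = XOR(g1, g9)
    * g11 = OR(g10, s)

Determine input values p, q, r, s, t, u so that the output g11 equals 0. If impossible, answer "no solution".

p=1, q=1, r=0, s=0, t=0, u=0

g11 = OR(g10, s) must be 0, so both g10 = 0 and s = 0.
Check with p=1, q=1, r=0, s=0, t=0, u=0:
g1 = XOR(u, q) = XOR(0, 1) = 1
g2 = XOR(r, p) = XOR(0, 1) = 1
g3 = XOR(g2, s) = XOR(1, 0) = 1
g4 = AND(g3, t) = AND(1, 0) = 0
g5 = XOR(g4, g2) = XOR(0, 1) = 1
g6 = OR(g1, g5) = OR(1, 1) = 1
g7 = AND(g6, g2) = AND(1, 1) = 1
g8 = XOR(g7, g5) = XOR(1, 1) = 0
g9 = XOR(g8, g2) = XOR(0, 1) = 1
g10 = XOR(g1, g9) = XOR(1, 1) = 0
g11 = OR(g10, s) = OR(0, 0) = 0
So g11 = 0 as required.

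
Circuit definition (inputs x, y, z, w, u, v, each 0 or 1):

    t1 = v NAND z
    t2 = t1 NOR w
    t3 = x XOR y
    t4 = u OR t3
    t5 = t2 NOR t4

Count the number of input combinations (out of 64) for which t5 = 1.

t5 = t2 NOR t4 must be 1, so both t2 = 0 and t4 = 0.
Enumerating the 64 input combinations, 14 give t5 = 1 and 50 give t5 = 0.

14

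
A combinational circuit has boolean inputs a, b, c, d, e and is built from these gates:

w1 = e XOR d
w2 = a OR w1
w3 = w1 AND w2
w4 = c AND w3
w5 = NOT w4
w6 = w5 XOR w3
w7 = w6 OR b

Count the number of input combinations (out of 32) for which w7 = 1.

w7 = w6 OR b must be 1, so at least one of w6, b is 1.
Enumerating the 32 input combinations, 28 give w7 = 1 and 4 give w7 = 0.

28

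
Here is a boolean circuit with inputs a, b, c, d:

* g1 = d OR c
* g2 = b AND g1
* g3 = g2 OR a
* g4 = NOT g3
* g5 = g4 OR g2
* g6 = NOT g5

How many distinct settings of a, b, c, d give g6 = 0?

11

g6 = NOT g5 must be 0, so g5 = 1.
g5 = g4 OR g2 must be 1, so at least one of g4, g2 is 1.
Enumerating the 16 input combinations, 11 give g6 = 0 and 5 give g6 = 1.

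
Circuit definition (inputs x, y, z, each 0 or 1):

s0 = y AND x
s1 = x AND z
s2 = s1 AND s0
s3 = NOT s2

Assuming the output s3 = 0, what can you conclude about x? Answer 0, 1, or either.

1

s3 = NOT s2 must be 0, so s2 = 1.
s2 = s1 AND s0 must be 1, so both s1 = 1 and s0 = 1.
s1 = x AND z must be 1, so both x = 1 and z = 1.
Every assignment with s3 = 0 has x = 1; there are 1 such assignment(s).
  x=1, y=1, z=1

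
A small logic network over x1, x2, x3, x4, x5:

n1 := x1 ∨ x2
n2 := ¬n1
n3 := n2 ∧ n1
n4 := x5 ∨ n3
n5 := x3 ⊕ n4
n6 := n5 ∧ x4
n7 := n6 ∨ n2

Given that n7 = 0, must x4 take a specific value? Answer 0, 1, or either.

Both values of x4 occur among assignments with n7 = 0:
  x4=0: x1=0, x2=1, x3=0, x4=0, x5=0
  x4=1: x1=0, x2=1, x3=0, x4=1, x5=0

either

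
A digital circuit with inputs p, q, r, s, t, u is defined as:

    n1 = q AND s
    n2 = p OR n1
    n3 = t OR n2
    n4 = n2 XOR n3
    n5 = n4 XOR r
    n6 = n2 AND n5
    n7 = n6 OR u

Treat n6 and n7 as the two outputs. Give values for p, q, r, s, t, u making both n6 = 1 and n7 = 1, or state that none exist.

Check with p=1, q=0, r=1, s=1, t=0, u=1:
n1 = q AND s = 0 AND 1 = 0
n2 = p OR n1 = 1 OR 0 = 1
n3 = t OR n2 = 0 OR 1 = 1
n4 = n2 XOR n3 = 1 XOR 1 = 0
n5 = n4 XOR r = 0 XOR 1 = 1
n6 = n2 AND n5 = 1 AND 1 = 1
n7 = n6 OR u = 1 OR 1 = 1
So n6 = 1 and n7 = 1.

p=1, q=0, r=1, s=1, t=0, u=1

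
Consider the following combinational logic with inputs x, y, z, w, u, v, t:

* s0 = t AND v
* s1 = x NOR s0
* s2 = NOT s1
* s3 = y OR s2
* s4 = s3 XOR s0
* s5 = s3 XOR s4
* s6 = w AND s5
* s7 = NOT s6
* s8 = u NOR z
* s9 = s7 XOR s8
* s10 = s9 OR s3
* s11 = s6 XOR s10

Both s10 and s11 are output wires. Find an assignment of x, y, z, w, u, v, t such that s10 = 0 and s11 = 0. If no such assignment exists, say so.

Check with x=0, y=0, z=0, w=1, u=0, v=1, t=0:
s0 = t AND v = 0 AND 1 = 0
s1 = x NOR s0 = 0 NOR 0 = 1
s2 = NOT s1 = NOT 1 = 0
s3 = y OR s2 = 0 OR 0 = 0
s4 = s3 XOR s0 = 0 XOR 0 = 0
s5 = s3 XOR s4 = 0 XOR 0 = 0
s6 = w AND s5 = 1 AND 0 = 0
s7 = NOT s6 = NOT 0 = 1
s8 = u NOR z = 0 NOR 0 = 1
s9 = s7 XOR s8 = 1 XOR 1 = 0
s10 = s9 OR s3 = 0 OR 0 = 0
s11 = s6 XOR s10 = 0 XOR 0 = 0
So s10 = 0 and s11 = 0.

x=0, y=0, z=0, w=1, u=0, v=1, t=0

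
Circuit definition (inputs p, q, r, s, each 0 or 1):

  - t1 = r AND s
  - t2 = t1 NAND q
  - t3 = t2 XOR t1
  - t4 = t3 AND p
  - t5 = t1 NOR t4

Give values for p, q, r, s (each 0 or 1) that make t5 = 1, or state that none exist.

p=0, q=1, r=0, s=1

Check with p=0, q=1, r=0, s=1:
t1 = r AND s = 0 AND 1 = 0
t2 = t1 NAND q = 0 NAND 1 = 1
t3 = t2 XOR t1 = 1 XOR 0 = 1
t4 = t3 AND p = 1 AND 0 = 0
t5 = t1 NOR t4 = 0 NOR 0 = 1
So t5 = 1 as required.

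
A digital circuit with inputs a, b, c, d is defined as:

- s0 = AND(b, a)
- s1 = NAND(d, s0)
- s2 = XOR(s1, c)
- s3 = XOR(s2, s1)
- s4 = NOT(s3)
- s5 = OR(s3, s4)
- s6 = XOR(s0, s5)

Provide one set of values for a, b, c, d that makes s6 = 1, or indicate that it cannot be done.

a=0, b=1, c=1, d=1

s6 = XOR(s0, s5) must be 1, so s0 and s5 differ.
Check with a=0, b=1, c=1, d=1:
s0 = AND(b, a) = AND(1, 0) = 0
s1 = NAND(d, s0) = NAND(1, 0) = 1
s2 = XOR(s1, c) = XOR(1, 1) = 0
s3 = XOR(s2, s1) = XOR(0, 1) = 1
s4 = NOT(s3) = NOT 1 = 0
s5 = OR(s3, s4) = OR(1, 0) = 1
s6 = XOR(s0, s5) = XOR(0, 1) = 1
So s6 = 1 as required.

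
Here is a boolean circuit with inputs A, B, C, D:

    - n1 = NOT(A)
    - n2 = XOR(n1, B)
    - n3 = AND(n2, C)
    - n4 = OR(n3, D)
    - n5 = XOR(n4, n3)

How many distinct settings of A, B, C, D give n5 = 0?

n5 = XOR(n4, n3) must be 0, so n4 and n3 are equal.
Enumerating the 16 input combinations, 10 give n5 = 0 and 6 give n5 = 1.

10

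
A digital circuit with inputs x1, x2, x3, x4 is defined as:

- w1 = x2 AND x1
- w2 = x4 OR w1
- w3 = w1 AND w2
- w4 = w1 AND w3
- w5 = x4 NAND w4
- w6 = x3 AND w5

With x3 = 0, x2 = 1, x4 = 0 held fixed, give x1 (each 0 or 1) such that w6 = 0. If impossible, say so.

x1=0

Check with x3 = 0, x2 = 1, x4 = 0 and x1=0:
w1 = x2 AND x1 = 1 AND 0 = 0
w2 = x4 OR w1 = 0 OR 0 = 0
w3 = w1 AND w2 = 0 AND 0 = 0
w4 = w1 AND w3 = 0 AND 0 = 0
w5 = x4 NAND w4 = 0 NAND 0 = 1
w6 = x3 AND w5 = 0 AND 1 = 0
So w6 = 0.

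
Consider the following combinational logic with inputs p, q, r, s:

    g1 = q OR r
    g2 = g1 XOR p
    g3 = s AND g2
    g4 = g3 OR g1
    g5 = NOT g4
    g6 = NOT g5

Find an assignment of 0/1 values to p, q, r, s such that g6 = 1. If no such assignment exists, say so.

p=1, q=0, r=1, s=0

g6 = NOT g5 must be 1, so g5 = 0.
g5 = NOT g4 must be 0, so g4 = 1.
Check with p=1, q=0, r=1, s=0:
g1 = q OR r = 0 OR 1 = 1
g2 = g1 XOR p = 1 XOR 1 = 0
g3 = s AND g2 = 0 AND 0 = 0
g4 = g3 OR g1 = 0 OR 1 = 1
g5 = NOT g4 = NOT 1 = 0
g6 = NOT g5 = NOT 0 = 1
So g6 = 1 as required.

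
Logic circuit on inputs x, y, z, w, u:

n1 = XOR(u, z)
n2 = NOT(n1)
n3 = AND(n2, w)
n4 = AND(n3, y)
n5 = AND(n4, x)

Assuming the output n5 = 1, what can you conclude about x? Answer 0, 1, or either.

1

n5 = AND(n4, x) must be 1, so both n4 = 1 and x = 1.
Every assignment with n5 = 1 has x = 1; there are 2 such assignment(s).
  x=1, y=1, z=0, w=1, u=0
  x=1, y=1, z=1, w=1, u=1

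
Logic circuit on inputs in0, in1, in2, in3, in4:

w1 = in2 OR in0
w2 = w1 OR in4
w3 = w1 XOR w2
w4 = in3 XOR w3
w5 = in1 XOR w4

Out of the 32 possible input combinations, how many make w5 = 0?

w5 = in1 XOR w4 must be 0, so in1 and w4 are equal.
Enumerating the 32 input combinations, 16 give w5 = 0 and 16 give w5 = 1.

16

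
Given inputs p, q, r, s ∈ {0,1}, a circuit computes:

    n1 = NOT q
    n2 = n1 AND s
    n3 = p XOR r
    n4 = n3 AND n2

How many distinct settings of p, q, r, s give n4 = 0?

n4 = n3 AND n2 must be 0, so at least one of n3, n2 is 0.
Enumerating the 16 input combinations, 14 give n4 = 0 and 2 give n4 = 1.

14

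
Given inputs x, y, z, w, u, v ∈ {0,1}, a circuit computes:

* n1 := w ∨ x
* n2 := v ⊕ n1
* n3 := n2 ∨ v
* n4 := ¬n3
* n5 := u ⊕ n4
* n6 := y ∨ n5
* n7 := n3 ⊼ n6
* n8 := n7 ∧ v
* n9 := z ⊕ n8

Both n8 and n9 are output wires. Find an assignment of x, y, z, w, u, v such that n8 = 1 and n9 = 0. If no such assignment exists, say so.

Check with x=0, y=0, z=1, w=0, u=0, v=1:
n1 = w ∨ x = 0 ∨ 0 = 0
n2 = v ⊕ n1 = 1 ⊕ 0 = 1
n3 = n2 ∨ v = 1 ∨ 1 = 1
n4 = ¬n3 = ¬1 = 0
n5 = u ⊕ n4 = 0 ⊕ 0 = 0
n6 = y ∨ n5 = 0 ∨ 0 = 0
n7 = n3 ⊼ n6 = 1 ⊼ 0 = 1
n8 = n7 ∧ v = 1 ∧ 1 = 1
n9 = z ⊕ n8 = 1 ⊕ 1 = 0
So n8 = 1 and n9 = 0.

x=0, y=0, z=1, w=0, u=0, v=1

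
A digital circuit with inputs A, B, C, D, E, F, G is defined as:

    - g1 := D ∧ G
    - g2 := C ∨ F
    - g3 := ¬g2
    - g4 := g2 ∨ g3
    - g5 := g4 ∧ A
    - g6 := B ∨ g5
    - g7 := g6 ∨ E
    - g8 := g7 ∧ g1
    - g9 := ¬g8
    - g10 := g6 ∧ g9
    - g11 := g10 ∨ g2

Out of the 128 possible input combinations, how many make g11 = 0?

g11 = g10 ∨ g2 must be 0, so both g10 = 0 and g2 = 0.
Enumerating the 128 input combinations, 14 give g11 = 0 and 114 give g11 = 1.

14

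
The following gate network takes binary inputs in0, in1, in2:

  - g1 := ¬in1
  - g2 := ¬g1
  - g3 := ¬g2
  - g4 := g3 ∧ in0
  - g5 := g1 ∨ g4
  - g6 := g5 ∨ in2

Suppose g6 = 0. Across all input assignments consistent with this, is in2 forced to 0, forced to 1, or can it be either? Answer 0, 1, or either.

g6 = g5 ∨ in2 must be 0, so both g5 = 0 and in2 = 0.
g5 = g1 ∨ g4 must be 0, so both g1 = 0 and g4 = 0.
Every assignment with g6 = 0 has in2 = 0; there are 2 such assignment(s).
  in0=0, in1=1, in2=0
  in0=1, in1=1, in2=0

0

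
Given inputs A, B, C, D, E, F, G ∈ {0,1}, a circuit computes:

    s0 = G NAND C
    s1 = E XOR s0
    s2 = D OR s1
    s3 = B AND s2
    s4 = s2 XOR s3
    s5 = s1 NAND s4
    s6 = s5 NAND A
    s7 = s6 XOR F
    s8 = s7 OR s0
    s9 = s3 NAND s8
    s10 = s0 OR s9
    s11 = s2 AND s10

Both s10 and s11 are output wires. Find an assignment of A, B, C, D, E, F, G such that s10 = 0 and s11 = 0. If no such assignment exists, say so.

Check with A=1 B=1 C=1 D=1 E=1 F=1 G=1:
s0 = G NAND C = 1 NAND 1 = 0
s1 = E XOR s0 = 1 XOR 0 = 1
s2 = D OR s1 = 1 OR 1 = 1
s3 = B AND s2 = 1 AND 1 = 1
s4 = s2 XOR s3 = 1 XOR 1 = 0
s5 = s1 NAND s4 = 1 NAND 0 = 1
s6 = s5 NAND A = 1 NAND 1 = 0
s7 = s6 XOR F = 0 XOR 1 = 1
s8 = s7 OR s0 = 1 OR 0 = 1
s9 = s3 NAND s8 = 1 NAND 1 = 0
s10 = s0 OR s9 = 0 OR 0 = 0
s11 = s2 AND s10 = 1 AND 0 = 0
So s10 = 0 and s11 = 0.

A=1 B=1 C=1 D=1 E=1 F=1 G=1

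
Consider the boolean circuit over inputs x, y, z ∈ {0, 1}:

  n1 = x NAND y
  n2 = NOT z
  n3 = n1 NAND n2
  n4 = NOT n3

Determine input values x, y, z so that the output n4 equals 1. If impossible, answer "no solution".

n4 = NOT n3 must be 1, so n3 = 0.
n3 = n1 NAND n2 must be 0, so both n1 = 1 and n2 = 1.
Check with x=0, y=1, z=0:
n1 = x NAND y = 0 NAND 1 = 1
n2 = NOT z = NOT 0 = 1
n3 = n1 NAND n2 = 1 NAND 1 = 0
n4 = NOT n3 = NOT 0 = 1
So n4 = 1 as required.

x=0, y=1, z=0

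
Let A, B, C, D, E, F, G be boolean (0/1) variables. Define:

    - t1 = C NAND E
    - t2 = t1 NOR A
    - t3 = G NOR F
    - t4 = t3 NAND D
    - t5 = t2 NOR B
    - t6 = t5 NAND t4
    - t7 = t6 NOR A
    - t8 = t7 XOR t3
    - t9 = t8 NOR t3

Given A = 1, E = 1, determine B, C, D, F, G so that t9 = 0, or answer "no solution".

B=1, C=0, D=0, F=0, G=0

t9 = t8 NOR t3 must be 0, so at least one of t8, t3 is 1.
Check with A = 1, E = 1 and B=1, C=0, D=0, F=0, G=0:
t1 = C NAND E = 0 NAND 1 = 1
t2 = t1 NOR A = 1 NOR 1 = 0
t3 = G NOR F = 0 NOR 0 = 1
t4 = t3 NAND D = 1 NAND 0 = 1
t5 = t2 NOR B = 0 NOR 1 = 0
t6 = t5 NAND t4 = 0 NAND 1 = 1
t7 = t6 NOR A = 1 NOR 1 = 0
t8 = t7 XOR t3 = 0 XOR 1 = 1
t9 = t8 NOR t3 = 1 NOR 1 = 0
So t9 = 0.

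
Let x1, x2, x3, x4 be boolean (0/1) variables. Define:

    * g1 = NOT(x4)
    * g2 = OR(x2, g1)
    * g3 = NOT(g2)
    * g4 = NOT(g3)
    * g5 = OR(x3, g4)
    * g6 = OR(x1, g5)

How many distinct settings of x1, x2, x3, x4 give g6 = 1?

15

g6 = OR(x1, g5) must be 1, so at least one of x1, g5 is 1.
Enumerating the 16 input combinations, 15 give g6 = 1 and 1 give g6 = 0.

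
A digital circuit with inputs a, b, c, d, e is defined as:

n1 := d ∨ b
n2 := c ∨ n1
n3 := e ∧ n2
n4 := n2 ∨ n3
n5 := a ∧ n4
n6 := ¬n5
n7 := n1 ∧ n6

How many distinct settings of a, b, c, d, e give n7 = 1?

12

n7 = n1 ∧ n6 must be 1, so both n1 = 1 and n6 = 1.
n1 = d ∨ b must be 1, so at least one of d, b is 1.
Enumerating the 32 input combinations, 12 give n7 = 1 and 20 give n7 = 0.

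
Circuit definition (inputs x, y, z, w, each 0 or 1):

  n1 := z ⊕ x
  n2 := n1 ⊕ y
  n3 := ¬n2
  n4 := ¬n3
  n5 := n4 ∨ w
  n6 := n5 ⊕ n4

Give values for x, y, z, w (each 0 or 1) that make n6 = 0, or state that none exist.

x=1 y=0 z=1 w=0

n6 = n5 ⊕ n4 must be 0, so n5 and n4 are equal.
Check with x=1 y=0 z=1 w=0:
n1 = z ⊕ x = 1 ⊕ 1 = 0
n2 = n1 ⊕ y = 0 ⊕ 0 = 0
n3 = ¬n2 = ¬0 = 1
n4 = ¬n3 = ¬1 = 0
n5 = n4 ∨ w = 0 ∨ 0 = 0
n6 = n5 ⊕ n4 = 0 ⊕ 0 = 0
So n6 = 0 as required.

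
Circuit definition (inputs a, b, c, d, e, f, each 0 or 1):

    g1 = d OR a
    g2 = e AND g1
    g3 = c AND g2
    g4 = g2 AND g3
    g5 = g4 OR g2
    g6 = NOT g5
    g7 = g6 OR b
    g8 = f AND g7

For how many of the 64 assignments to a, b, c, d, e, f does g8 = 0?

38

g8 = f AND g7 must be 0, so at least one of f, g7 is 0.
Enumerating the 64 input combinations, 38 give g8 = 0 and 26 give g8 = 1.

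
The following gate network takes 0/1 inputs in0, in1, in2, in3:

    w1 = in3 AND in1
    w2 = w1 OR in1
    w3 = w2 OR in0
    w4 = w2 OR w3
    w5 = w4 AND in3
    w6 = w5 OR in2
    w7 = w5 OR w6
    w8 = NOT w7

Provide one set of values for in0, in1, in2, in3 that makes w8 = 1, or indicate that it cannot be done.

w8 = NOT w7 must be 1, so w7 = 0.
Check with in0=0, in1=1, in2=0, in3=0:
w1 = in3 AND in1 = 0 AND 1 = 0
w2 = w1 OR in1 = 0 OR 1 = 1
w3 = w2 OR in0 = 1 OR 0 = 1
w4 = w2 OR w3 = 1 OR 1 = 1
w5 = w4 AND in3 = 1 AND 0 = 0
w6 = w5 OR in2 = 0 OR 0 = 0
w7 = w5 OR w6 = 0 OR 0 = 0
w8 = NOT w7 = NOT 0 = 1
So w8 = 1 as required.

in0=0, in1=1, in2=0, in3=0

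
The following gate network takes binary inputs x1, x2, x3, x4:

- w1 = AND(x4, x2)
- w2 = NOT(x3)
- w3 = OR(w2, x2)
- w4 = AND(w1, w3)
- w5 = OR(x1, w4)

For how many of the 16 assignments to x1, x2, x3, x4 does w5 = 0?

6

w5 = OR(x1, w4) must be 0, so both x1 = 0 and w4 = 0.
Satisfying assignments:
  x1=0, x2=0, x3=0, x4=0
  x1=0, x2=0, x3=0, x4=1
  x1=0, x2=0, x3=1, x4=0
  x1=0, x2=0, x3=1, x4=1
  x1=0, x2=1, x3=0, x4=0
  x1=0, x2=1, x3=1, x4=0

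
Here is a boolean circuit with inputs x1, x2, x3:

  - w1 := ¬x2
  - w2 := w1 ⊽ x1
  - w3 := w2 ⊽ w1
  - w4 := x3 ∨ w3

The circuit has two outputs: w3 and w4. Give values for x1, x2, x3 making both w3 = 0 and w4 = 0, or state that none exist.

x1=0, x2=1, x3=0

Check with x1=0, x2=1, x3=0:
w1 = ¬x2 = ¬1 = 0
w2 = w1 ⊽ x1 = 0 ⊽ 0 = 1
w3 = w2 ⊽ w1 = 1 ⊽ 0 = 0
w4 = x3 ∨ w3 = 0 ∨ 0 = 0
So w3 = 0 and w4 = 0.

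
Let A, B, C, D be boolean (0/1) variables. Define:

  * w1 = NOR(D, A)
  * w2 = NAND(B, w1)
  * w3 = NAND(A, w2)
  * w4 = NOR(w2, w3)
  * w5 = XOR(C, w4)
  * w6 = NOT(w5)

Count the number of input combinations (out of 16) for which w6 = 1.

8

w6 = NOT(w5) must be 1, so w5 = 0.
w5 = XOR(C, w4) must be 0, so C and w4 are equal.
Enumerating the 16 input combinations, 8 give w6 = 1 and 8 give w6 = 0.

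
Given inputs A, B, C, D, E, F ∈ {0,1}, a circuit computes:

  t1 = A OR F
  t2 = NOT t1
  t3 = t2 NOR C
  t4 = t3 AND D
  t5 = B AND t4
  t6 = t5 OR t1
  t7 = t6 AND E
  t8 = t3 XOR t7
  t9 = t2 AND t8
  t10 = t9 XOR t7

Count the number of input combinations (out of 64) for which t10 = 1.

24

t10 = t9 XOR t7 must be 1, so t9 and t7 differ.
Enumerating the 64 input combinations, 24 give t10 = 1 and 40 give t10 = 0.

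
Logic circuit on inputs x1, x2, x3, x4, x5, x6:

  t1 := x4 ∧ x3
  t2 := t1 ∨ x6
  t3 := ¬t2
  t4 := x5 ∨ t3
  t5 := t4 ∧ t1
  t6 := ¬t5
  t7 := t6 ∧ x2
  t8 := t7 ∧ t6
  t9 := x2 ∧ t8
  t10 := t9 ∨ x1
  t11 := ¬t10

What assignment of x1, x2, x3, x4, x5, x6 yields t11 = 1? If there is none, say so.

x1=0, x2=0, x3=0, x4=0, x5=1, x6=0

t11 = ¬t10 must be 1, so t10 = 0.
t10 = t9 ∨ x1 must be 0, so both t9 = 0 and x1 = 0.
Check with x1=0, x2=0, x3=0, x4=0, x5=1, x6=0:
t1 = x4 ∧ x3 = 0 ∧ 0 = 0
t2 = t1 ∨ x6 = 0 ∨ 0 = 0
t3 = ¬t2 = ¬0 = 1
t4 = x5 ∨ t3 = 1 ∨ 1 = 1
t5 = t4 ∧ t1 = 1 ∧ 0 = 0
t6 = ¬t5 = ¬0 = 1
t7 = t6 ∧ x2 = 1 ∧ 0 = 0
t8 = t7 ∧ t6 = 0 ∧ 1 = 0
t9 = x2 ∧ t8 = 0 ∧ 0 = 0
t10 = t9 ∨ x1 = 0 ∨ 0 = 0
t11 = ¬t10 = ¬0 = 1
So t11 = 1 as required.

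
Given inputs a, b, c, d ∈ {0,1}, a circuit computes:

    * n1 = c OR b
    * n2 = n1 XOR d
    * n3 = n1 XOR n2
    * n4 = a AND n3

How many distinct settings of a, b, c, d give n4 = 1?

4

n4 = a AND n3 must be 1, so both a = 1 and n3 = 1.
n3 = n1 XOR n2 must be 1, so n1 and n2 differ.
Satisfying assignments:
  a=1, b=0, c=0, d=1
  a=1, b=0, c=1, d=1
  a=1, b=1, c=0, d=1
  a=1, b=1, c=1, d=1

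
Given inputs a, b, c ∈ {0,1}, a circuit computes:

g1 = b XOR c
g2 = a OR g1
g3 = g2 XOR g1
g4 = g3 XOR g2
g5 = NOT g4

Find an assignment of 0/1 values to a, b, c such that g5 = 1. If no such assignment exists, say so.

Check with a=0, b=1, c=1:
g1 = b XOR c = 1 XOR 1 = 0
g2 = a OR g1 = 0 OR 0 = 0
g3 = g2 XOR g1 = 0 XOR 0 = 0
g4 = g3 XOR g2 = 0 XOR 0 = 0
g5 = NOT g4 = NOT 0 = 1
So g5 = 1 as required.

a=0, b=1, c=1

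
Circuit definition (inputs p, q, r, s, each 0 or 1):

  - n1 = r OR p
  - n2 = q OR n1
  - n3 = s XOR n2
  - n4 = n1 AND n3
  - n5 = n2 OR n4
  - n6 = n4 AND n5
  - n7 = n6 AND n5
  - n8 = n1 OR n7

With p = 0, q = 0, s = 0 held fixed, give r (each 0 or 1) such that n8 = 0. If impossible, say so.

Check with p = 0, q = 0, s = 0 and r=0:
n1 = r OR p = 0 OR 0 = 0
n2 = q OR n1 = 0 OR 0 = 0
n3 = s XOR n2 = 0 XOR 0 = 0
n4 = n1 AND n3 = 0 AND 0 = 0
n5 = n2 OR n4 = 0 OR 0 = 0
n6 = n4 AND n5 = 0 AND 0 = 0
n7 = n6 AND n5 = 0 AND 0 = 0
n8 = n1 OR n7 = 0 OR 0 = 0
So n8 = 0.

r=0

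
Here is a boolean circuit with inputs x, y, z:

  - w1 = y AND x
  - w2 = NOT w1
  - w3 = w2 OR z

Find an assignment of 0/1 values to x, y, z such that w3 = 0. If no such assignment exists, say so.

w3 = w2 OR z must be 0, so both w2 = 0 and z = 0.
w2 = NOT w1 must be 0, so w1 = 1.
Check with x=1, y=1, z=0:
w1 = y AND x = 1 AND 1 = 1
w2 = NOT w1 = NOT 1 = 0
w3 = w2 OR z = 0 OR 0 = 0
So w3 = 0 as required.

x=1, y=1, z=0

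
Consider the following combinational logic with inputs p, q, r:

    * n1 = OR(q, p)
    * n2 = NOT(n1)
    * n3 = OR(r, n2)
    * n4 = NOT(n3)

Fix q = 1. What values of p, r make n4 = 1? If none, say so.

p=1, r=0

n4 = NOT(n3) must be 1, so n3 = 0.
n3 = OR(r, n2) must be 0, so both r = 0 and n2 = 0.
Check with q = 1 and p=1, r=0:
n1 = OR(q, p) = OR(1, 1) = 1
n2 = NOT(n1) = NOT 1 = 0
n3 = OR(r, n2) = OR(0, 0) = 0
n4 = NOT(n3) = NOT 0 = 1
So n4 = 1.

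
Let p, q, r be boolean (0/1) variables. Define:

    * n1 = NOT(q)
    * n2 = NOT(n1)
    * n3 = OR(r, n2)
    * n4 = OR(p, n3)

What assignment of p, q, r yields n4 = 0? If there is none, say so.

n4 = OR(p, n3) must be 0, so both p = 0 and n3 = 0.
n3 = OR(r, n2) must be 0, so both r = 0 and n2 = 0.
Check with p=0, q=0, r=0:
n1 = NOT(q) = NOT 0 = 1
n2 = NOT(n1) = NOT 1 = 0
n3 = OR(r, n2) = OR(0, 0) = 0
n4 = OR(p, n3) = OR(0, 0) = 0
So n4 = 0 as required.

p=0, q=0, r=0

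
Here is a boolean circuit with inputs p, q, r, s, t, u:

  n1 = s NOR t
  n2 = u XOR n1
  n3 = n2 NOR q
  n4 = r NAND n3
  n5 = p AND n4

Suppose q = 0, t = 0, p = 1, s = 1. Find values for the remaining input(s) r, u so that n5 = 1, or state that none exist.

n5 = p AND n4 must be 1, so both p = 1 and n4 = 1.
n4 = r NAND n3 must be 1, so at least one of r, n3 is 0.
Check with q = 0, t = 0, p = 1, s = 1 and r=0, u=0:
n1 = s NOR t = 1 NOR 0 = 0
n2 = u XOR n1 = 0 XOR 0 = 0
n3 = n2 NOR q = 0 NOR 0 = 1
n4 = r NAND n3 = 0 NAND 1 = 1
n5 = p AND n4 = 1 AND 1 = 1
So n5 = 1.

r=0 u=0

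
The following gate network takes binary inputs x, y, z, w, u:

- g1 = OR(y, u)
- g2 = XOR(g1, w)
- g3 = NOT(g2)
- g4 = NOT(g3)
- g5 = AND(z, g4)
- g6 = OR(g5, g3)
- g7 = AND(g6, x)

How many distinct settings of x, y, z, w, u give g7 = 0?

20

g7 = AND(g6, x) must be 0, so at least one of g6, x is 0.
Enumerating the 32 input combinations, 20 give g7 = 0 and 12 give g7 = 1.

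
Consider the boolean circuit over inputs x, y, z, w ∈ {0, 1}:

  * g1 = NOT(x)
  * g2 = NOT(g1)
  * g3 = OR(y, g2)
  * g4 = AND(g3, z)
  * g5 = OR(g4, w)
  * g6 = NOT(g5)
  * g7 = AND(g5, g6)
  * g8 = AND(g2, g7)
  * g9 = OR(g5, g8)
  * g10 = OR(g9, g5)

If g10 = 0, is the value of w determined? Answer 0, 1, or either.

0

g10 = OR(g9, g5) must be 0, so both g9 = 0 and g5 = 0.
g9 = OR(g5, g8) must be 0, so both g5 = 0 and g8 = 0.
Every assignment with g10 = 0 has w = 0; there are 5 such assignment(s).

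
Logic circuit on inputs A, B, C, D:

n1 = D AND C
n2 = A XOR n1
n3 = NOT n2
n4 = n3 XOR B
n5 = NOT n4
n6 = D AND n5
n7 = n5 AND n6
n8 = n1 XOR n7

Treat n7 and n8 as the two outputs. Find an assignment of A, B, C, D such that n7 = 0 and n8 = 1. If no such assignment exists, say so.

Check with A=1, B=0, C=1, D=1:
n1 = D AND C = 1 AND 1 = 1
n2 = A XOR n1 = 1 XOR 1 = 0
n3 = NOT n2 = NOT 0 = 1
n4 = n3 XOR B = 1 XOR 0 = 1
n5 = NOT n4 = NOT 1 = 0
n6 = D AND n5 = 1 AND 0 = 0
n7 = n5 AND n6 = 0 AND 0 = 0
n8 = n1 XOR n7 = 1 XOR 0 = 1
So n7 = 0 and n8 = 1.

A=1, B=0, C=1, D=1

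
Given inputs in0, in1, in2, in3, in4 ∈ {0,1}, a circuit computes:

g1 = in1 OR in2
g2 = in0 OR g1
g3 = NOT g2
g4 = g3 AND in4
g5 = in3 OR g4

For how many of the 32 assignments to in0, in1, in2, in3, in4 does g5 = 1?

g5 = in3 OR g4 must be 1, so at least one of in3, g4 is 1.
Enumerating the 32 input combinations, 17 give g5 = 1 and 15 give g5 = 0.

17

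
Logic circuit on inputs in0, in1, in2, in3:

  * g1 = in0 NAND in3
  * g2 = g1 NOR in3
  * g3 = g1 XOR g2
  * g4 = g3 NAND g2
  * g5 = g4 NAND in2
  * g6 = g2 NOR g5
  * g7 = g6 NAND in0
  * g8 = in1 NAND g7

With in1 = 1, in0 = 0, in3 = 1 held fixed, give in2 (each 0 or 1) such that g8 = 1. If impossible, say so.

With in1 = 1, in0 = 0, in3 = 1 fixed, none of the 2 settings of in2 give g8 = 1.
For example, with in2=1:
g1 = in0 NAND in3 = 0 NAND 1 = 1
g2 = g1 NOR in3 = 1 NOR 1 = 0
g3 = g1 XOR g2 = 1 XOR 0 = 1
g4 = g3 NAND g2 = 1 NAND 0 = 1
g5 = g4 NAND in2 = 1 NAND 1 = 0
g6 = g2 NOR g5 = 0 NOR 0 = 1
g7 = g6 NAND in0 = 1 NAND 0 = 1
g8 = in1 NAND g7 = 1 NAND 1 = 0
giving g8 = 0 ≠ 1.

no solution exists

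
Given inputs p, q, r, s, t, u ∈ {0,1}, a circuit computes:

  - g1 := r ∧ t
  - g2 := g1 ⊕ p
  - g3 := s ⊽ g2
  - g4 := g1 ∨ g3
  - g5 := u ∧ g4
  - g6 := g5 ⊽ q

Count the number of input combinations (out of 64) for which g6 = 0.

g6 = g5 ⊽ q must be 0, so at least one of g5, q is 1.
Enumerating the 64 input combinations, 39 give g6 = 0 and 25 give g6 = 1.

39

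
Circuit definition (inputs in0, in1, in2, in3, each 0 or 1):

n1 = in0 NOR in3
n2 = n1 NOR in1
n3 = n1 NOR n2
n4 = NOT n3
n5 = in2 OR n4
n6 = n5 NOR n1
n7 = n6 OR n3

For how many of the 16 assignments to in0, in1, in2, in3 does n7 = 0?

10

n7 = n6 OR n3 must be 0, so both n6 = 0 and n3 = 0.
n6 = n5 NOR n1 must be 0, so at least one of n5, n1 is 1.
n3 = n1 NOR n2 must be 0, so at least one of n1, n2 is 1.
Enumerating the 16 input combinations, 10 give n7 = 0 and 6 give n7 = 1.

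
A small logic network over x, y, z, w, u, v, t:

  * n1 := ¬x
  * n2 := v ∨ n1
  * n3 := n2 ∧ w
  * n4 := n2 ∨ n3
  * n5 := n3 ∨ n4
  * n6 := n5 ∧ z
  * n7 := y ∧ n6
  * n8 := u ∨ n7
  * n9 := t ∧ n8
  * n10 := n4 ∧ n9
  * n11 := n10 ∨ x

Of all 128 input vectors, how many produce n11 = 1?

n11 = n10 ∨ x must be 1, so at least one of n10, x is 1.
Enumerating the 128 input combinations, 84 give n11 = 1 and 44 give n11 = 0.

84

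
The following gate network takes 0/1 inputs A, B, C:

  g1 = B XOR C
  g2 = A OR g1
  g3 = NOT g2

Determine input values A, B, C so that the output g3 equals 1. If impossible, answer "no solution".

A=0, B=0, C=0

Check with A=0, B=0, C=0:
g1 = B XOR C = 0 XOR 0 = 0
g2 = A OR g1 = 0 OR 0 = 0
g3 = NOT g2 = NOT 0 = 1
So g3 = 1 as required.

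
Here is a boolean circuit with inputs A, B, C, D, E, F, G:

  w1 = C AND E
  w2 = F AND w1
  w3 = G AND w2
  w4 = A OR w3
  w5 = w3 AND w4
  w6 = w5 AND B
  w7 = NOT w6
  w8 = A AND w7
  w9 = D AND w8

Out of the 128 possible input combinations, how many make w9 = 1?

w9 = D AND w8 must be 1, so both D = 1 and w8 = 1.
Enumerating the 128 input combinations, 31 give w9 = 1 and 97 give w9 = 0.

31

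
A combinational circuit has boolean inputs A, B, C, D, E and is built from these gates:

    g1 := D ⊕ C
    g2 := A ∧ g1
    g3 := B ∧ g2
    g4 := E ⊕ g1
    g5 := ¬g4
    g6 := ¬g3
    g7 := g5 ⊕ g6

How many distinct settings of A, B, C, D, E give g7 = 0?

16

g7 = g5 ⊕ g6 must be 0, so g5 and g6 are equal.
Enumerating the 32 input combinations, 16 give g7 = 0 and 16 give g7 = 1.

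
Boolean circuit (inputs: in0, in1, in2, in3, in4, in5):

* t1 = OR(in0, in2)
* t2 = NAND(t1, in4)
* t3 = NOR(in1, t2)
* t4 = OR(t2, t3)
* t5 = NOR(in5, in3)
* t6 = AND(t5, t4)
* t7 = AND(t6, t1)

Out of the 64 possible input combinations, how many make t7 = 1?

9

t7 = AND(t6, t1) must be 1, so both t6 = 1 and t1 = 1.
t6 = AND(t5, t4) must be 1, so both t5 = 1 and t4 = 1.
t1 = OR(in0, in2) must be 1, so at least one of in0, in2 is 1.
Enumerating the 64 input combinations, 9 give t7 = 1 and 55 give t7 = 0.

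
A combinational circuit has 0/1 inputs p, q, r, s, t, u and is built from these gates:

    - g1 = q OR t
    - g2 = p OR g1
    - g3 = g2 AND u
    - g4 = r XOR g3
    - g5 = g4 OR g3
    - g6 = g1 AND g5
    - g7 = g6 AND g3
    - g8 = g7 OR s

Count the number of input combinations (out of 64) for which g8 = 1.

g8 = g7 OR s must be 1, so at least one of g7, s is 1.
Enumerating the 64 input combinations, 44 give g8 = 1 and 20 give g8 = 0.

44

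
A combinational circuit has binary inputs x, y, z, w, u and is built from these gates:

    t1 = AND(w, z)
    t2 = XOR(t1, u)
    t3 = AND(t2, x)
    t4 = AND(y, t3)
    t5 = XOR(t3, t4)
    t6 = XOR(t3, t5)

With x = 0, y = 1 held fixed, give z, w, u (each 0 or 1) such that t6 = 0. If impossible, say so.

z=1 w=0 u=1

t6 = XOR(t3, t5) must be 0, so t3 and t5 are equal.
Check with x = 0, y = 1 and z=1, w=0, u=1:
t1 = AND(w, z) = AND(0, 1) = 0
t2 = XOR(t1, u) = XOR(0, 1) = 1
t3 = AND(t2, x) = AND(1, 0) = 0
t4 = AND(y, t3) = AND(1, 0) = 0
t5 = XOR(t3, t4) = XOR(0, 0) = 0
t6 = XOR(t3, t5) = XOR(0, 0) = 0
So t6 = 0.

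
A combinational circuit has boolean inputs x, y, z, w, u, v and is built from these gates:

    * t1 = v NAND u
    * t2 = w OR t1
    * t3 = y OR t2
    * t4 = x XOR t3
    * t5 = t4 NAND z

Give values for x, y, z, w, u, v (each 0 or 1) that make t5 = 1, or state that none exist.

t5 = t4 NAND z must be 1, so at least one of t4, z is 0.
Check with x=1 y=0 z=0 w=0 u=1 v=1:
t1 = v NAND u = 1 NAND 1 = 0
t2 = w OR t1 = 0 OR 0 = 0
t3 = y OR t2 = 0 OR 0 = 0
t4 = x XOR t3 = 1 XOR 0 = 1
t5 = t4 NAND z = 1 NAND 0 = 1
So t5 = 1 as required.

x=1 y=0 z=0 w=0 u=1 v=1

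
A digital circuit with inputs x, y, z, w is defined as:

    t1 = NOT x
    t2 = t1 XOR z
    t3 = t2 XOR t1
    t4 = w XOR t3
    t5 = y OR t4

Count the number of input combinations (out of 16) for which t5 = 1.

t5 = y OR t4 must be 1, so at least one of y, t4 is 1.
Enumerating the 16 input combinations, 12 give t5 = 1 and 4 give t5 = 0.

12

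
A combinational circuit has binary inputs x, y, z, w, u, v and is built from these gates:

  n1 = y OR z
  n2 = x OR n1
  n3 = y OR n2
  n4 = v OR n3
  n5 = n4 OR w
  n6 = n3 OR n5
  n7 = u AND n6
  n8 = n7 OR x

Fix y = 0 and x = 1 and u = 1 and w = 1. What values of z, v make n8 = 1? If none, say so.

n8 = n7 OR x must be 1, so at least one of n7, x is 1.
Check with y = 0 and x = 1 and u = 1 and w = 1 and z=1, v=1:
n1 = y OR z = 0 OR 1 = 1
n2 = x OR n1 = 1 OR 1 = 1
n3 = y OR n2 = 0 OR 1 = 1
n4 = v OR n3 = 1 OR 1 = 1
n5 = n4 OR w = 1 OR 1 = 1
n6 = n3 OR n5 = 1 OR 1 = 1
n7 = u AND n6 = 1 AND 1 = 1
n8 = n7 OR x = 1 OR 1 = 1
So n8 = 1.

z=1 v=1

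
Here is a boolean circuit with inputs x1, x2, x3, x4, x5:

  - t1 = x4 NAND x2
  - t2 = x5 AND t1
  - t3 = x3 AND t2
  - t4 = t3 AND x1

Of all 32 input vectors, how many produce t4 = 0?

t4 = t3 AND x1 must be 0, so at least one of t3, x1 is 0.
Enumerating the 32 input combinations, 29 give t4 = 0 and 3 give t4 = 1.

29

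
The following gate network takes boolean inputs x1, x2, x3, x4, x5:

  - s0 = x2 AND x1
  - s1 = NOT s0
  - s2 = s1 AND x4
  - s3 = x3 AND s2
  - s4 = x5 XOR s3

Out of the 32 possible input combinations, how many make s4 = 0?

s4 = x5 XOR s3 must be 0, so x5 and s3 are equal.
Enumerating the 32 input combinations, 16 give s4 = 0 and 16 give s4 = 1.

16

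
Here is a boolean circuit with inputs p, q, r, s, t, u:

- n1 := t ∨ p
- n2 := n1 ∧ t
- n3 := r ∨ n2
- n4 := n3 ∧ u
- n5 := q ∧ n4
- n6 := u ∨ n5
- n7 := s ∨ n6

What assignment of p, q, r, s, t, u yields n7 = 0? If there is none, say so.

p=0, q=1, r=0, s=0, t=0, u=0

n7 = s ∨ n6 must be 0, so both s = 0 and n6 = 0.
n6 = u ∨ n5 must be 0, so both u = 0 and n5 = 0.
n5 = q ∧ n4 must be 0, so at least one of q, n4 is 0.
Check with p=0, q=1, r=0, s=0, t=0, u=0:
n1 = t ∨ p = 0 ∨ 0 = 0
n2 = n1 ∧ t = 0 ∧ 0 = 0
n3 = r ∨ n2 = 0 ∨ 0 = 0
n4 = n3 ∧ u = 0 ∧ 0 = 0
n5 = q ∧ n4 = 1 ∧ 0 = 0
n6 = u ∨ n5 = 0 ∨ 0 = 0
n7 = s ∨ n6 = 0 ∨ 0 = 0
So n7 = 0 as required.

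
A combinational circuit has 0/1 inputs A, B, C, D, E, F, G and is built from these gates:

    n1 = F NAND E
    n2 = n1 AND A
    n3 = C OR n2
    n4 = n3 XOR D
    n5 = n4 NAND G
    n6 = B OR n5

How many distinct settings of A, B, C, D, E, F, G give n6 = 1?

n6 = B OR n5 must be 1, so at least one of B, n5 is 1.
Enumerating the 128 input combinations, 112 give n6 = 1 and 16 give n6 = 0.

112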